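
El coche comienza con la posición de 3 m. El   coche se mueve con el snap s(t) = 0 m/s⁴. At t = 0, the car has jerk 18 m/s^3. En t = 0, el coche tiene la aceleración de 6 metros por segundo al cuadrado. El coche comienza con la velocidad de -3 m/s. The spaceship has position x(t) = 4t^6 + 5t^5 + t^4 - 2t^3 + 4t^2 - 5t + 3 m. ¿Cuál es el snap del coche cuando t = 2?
De la ecuación del snap s(t) = 0, sustituimos t = 2 para obtener s = 0.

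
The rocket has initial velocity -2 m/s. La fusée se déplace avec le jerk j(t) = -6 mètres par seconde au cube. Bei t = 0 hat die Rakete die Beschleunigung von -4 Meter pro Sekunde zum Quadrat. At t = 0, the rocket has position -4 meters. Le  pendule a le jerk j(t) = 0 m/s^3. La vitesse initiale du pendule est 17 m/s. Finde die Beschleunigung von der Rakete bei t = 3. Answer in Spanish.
Debemos encontrar la integral de nuestra ecuación de la sacudida j(t) = -6 1 vez. Tomando ∫j(t)dt y aplicando a(0) = -4, encontramos a(t) = -6·t - 4. Usando a(t) = -6·t - 4 y sustituyendo t = 3, encontramos a = -22.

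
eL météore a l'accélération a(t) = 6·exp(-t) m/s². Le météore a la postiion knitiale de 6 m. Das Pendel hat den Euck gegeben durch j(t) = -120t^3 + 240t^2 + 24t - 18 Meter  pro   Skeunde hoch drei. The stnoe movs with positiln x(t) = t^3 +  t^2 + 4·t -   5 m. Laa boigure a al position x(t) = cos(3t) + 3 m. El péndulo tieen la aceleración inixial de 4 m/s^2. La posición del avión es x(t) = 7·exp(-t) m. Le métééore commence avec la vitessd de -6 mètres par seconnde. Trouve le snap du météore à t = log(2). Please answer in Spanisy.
Para resolver esto, necesitamos tomar 2 derivadas de nuestra ecuación de la aceleración a(t) = 6·exp(-t). La derivada de la aceleración da la sacudida: j(t) = -6·exp(-t). La derivada de la sacudida da el snap: s(t) = 6·exp(-t). De la ecuación del snap s(t) = 6·exp(-t), sustituimos t = log(2) para obtener s = 3.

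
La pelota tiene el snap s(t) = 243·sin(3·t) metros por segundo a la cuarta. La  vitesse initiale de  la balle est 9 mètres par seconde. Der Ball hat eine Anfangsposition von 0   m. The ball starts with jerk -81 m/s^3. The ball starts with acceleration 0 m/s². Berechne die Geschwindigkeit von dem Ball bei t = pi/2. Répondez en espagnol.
Debemos encontrar la antiderivada de nuestra ecuación del snap s(t) = 243·sin(3·t) 3 veces. Tomando ∫s(t)dt y aplicando j(0) = -81, encontramos j(t) = -81·cos(3·t). La integral de la sacudida es la aceleración. Usando a(0) = 0, obtenemos a(t) = -27·sin(3·t). La integral de la aceleración es la velocidad. Usando v(0) = 9, obtenemos v(t) = 9·cos(3·t). Tenemos la velocidad v(t) = 9·cos(3·t). Sustituyendo t = pi/2: v(pi/2) = 0.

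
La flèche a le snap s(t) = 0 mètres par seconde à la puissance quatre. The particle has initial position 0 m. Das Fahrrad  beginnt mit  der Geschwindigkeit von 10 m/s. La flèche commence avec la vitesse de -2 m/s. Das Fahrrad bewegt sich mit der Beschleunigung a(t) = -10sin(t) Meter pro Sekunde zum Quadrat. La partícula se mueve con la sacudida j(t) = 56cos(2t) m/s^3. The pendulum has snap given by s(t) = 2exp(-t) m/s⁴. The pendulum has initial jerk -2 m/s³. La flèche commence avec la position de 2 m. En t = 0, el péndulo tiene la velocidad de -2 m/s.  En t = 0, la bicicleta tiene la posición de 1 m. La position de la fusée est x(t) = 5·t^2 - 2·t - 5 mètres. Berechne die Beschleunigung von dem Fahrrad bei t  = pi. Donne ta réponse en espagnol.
Usando a(t) = -10·sin(t) y sustituyendo t = pi, encontramos a = 0.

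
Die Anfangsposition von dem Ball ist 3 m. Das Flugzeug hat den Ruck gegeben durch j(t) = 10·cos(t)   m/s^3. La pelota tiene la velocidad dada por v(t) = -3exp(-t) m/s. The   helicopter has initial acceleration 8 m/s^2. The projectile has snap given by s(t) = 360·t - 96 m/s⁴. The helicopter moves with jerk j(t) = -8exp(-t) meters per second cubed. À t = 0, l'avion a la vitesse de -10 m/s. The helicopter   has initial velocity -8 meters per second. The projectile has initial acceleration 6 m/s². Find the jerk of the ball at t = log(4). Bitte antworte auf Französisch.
Nous devons dériver notre équation de la vitesse v(t) = -3·exp(-t) 2 fois. En prenant d/dt de v(t), nous trouvons a(t) = 3·exp(-t). La dérivée de l'accélération donne le jerk: j(t) = -3·exp(-t). En utilisant j(t) = -3·exp(-t) et en substituant t = log(4), nous trouvons j = -3/4.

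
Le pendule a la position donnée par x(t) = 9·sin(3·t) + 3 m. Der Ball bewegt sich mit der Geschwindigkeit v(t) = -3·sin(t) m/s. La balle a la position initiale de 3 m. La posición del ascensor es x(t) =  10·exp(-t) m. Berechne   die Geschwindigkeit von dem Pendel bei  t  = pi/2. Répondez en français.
Pour résoudre ceci, nous devons prendre 1 dérivée de notre équation de la position x(t) = 9·sin(3·t) + 3. La dérivée de la position donne la vitesse: v(t) = 27·cos(3·t). En utilisant v(t) = 27·cos(3·t) et en substituant t = pi/2, nous trouvons v = 0.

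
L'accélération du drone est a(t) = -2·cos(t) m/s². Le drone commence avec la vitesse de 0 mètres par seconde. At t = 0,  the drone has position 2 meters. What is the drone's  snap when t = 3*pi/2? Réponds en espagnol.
Partiendo de la aceleración a(t) = -2·cos(t), tomamos 2 derivadas. La derivada de la aceleración da la sacudida: j(t) = 2·sin(t). Tomando d/dt de j(t), encontramos s(t) = 2·cos(t). De la ecuación del snap s(t) = 2·cos(t), sustituimos t = 3*pi/2 para obtener s = 0.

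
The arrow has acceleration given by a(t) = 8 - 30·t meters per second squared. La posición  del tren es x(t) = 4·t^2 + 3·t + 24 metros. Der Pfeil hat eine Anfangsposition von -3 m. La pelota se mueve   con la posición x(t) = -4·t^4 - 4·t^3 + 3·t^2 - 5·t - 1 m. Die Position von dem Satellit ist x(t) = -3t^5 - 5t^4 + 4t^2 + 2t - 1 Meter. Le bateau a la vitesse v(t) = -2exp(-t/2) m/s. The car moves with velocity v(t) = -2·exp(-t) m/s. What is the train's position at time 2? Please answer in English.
Using x(t) = 4·t^2 + 3·t + 24 and substituting t = 2, we find x = 46.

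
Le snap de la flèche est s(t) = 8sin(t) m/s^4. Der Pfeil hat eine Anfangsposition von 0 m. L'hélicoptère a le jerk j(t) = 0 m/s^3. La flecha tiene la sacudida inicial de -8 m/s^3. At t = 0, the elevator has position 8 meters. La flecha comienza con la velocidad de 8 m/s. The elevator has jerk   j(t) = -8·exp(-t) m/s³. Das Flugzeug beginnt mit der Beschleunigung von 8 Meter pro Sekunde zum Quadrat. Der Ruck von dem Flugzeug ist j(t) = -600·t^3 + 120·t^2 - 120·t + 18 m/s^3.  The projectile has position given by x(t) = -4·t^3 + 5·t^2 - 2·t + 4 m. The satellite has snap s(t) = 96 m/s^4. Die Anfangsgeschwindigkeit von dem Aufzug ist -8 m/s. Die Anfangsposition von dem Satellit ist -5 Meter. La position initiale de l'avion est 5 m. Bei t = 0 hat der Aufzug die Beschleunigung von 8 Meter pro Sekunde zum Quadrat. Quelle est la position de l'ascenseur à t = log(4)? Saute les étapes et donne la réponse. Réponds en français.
x(log(4)) = 2.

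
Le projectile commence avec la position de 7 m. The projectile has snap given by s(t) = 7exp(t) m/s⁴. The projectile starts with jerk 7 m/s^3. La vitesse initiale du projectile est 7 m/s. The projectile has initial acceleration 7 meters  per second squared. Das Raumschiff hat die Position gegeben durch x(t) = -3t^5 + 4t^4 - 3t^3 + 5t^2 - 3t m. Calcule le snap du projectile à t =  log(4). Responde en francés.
De l'équation du snap s(t) = 7·exp(t), nous substituons t = log(4) pour obtenir s = 28.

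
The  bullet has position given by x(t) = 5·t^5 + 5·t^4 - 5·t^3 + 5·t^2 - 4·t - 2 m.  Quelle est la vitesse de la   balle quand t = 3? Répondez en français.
En partant de la position x(t) = 5·t^5 + 5·t^4 - 5·t^3 + 5·t^2 - 4·t - 2, nous prenons 1 dérivée. La dérivée de la position donne la vitesse: v(t) = 25·t^4 + 20·t^3 - 15·t^2 + 10·t - 4. De l'équation de la vitesse v(t) = 25·t^4 + 20·t^3 - 15·t^2 + 10·t - 4, nous substituons t = 3 pour obtenir v = 2456.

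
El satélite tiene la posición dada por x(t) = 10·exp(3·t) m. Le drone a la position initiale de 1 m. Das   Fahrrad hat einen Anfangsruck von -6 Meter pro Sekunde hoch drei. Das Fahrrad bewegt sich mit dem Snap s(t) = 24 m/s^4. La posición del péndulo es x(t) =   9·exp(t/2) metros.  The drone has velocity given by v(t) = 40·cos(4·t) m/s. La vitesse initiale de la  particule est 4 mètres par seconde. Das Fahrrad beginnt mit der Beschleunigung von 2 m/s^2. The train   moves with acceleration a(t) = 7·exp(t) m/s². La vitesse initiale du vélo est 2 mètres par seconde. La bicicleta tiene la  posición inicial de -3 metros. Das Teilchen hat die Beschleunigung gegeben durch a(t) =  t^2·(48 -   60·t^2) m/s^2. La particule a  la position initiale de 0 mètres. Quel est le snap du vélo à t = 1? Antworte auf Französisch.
Nous avons le snap s(t) = 24. En substituant t = 1: s(1) = 24.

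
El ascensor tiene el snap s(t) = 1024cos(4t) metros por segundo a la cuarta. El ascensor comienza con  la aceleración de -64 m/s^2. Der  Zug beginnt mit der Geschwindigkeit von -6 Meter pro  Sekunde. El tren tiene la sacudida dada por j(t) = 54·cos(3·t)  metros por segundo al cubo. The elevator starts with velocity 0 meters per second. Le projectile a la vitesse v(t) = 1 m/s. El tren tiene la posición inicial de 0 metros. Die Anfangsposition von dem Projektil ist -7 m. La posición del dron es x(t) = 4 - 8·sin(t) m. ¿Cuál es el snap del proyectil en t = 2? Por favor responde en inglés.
We must differentiate our velocity equation v(t) = 1 3 times. The derivative of velocity gives acceleration: a(t) = 0. Taking d/dt of a(t), we find j(t) = 0. The derivative of jerk gives snap: s(t) = 0. From the given snap equation s(t) = 0, we substitute t = 2 to get s = 0.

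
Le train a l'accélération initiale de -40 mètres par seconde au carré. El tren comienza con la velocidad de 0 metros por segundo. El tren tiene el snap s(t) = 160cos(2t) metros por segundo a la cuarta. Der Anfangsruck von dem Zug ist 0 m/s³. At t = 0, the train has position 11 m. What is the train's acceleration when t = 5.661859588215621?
To solve this, we need to take 2 integrals of our snap equation s(t) = 160·cos(2·t). Integrating snap and using the initial condition j(0) = 0, we get j(t) = 80·sin(2·t). Finding the antiderivative of j(t) and using a(0) = -40: a(t) = -40·cos(2·t). We have acceleration a(t) = -40·cos(2·t). Substituting t = 5.661859588215621: a(5.661859588215621) = -12.8914983252388.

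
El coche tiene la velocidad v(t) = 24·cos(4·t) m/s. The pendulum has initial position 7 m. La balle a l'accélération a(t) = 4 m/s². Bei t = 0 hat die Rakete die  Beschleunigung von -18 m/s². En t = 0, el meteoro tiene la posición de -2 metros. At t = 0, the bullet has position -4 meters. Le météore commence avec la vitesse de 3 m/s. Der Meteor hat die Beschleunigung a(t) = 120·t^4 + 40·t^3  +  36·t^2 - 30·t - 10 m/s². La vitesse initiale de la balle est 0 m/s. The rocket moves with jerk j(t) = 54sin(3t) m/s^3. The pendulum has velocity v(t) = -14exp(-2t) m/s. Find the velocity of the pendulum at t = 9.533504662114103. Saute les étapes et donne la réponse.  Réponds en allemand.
Die Geschwindigkeit bei t = 9.533504662114103 ist v = -7.33552328102033E-8.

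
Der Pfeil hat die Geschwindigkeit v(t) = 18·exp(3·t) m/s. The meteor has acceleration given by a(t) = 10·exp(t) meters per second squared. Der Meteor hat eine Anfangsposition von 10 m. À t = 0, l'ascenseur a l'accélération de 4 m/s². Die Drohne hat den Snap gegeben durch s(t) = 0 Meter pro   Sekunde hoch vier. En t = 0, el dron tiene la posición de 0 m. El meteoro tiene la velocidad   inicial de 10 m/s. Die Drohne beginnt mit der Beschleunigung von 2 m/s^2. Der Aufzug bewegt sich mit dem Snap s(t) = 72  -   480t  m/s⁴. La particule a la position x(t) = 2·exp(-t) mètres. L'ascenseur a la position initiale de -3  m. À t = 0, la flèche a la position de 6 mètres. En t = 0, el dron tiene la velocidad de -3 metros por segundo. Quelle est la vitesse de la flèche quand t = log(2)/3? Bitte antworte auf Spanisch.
De la ecuación de la velocidad v(t) = 18·exp(3·t), sustituimos t = log(2)/3 para obtener v = 36.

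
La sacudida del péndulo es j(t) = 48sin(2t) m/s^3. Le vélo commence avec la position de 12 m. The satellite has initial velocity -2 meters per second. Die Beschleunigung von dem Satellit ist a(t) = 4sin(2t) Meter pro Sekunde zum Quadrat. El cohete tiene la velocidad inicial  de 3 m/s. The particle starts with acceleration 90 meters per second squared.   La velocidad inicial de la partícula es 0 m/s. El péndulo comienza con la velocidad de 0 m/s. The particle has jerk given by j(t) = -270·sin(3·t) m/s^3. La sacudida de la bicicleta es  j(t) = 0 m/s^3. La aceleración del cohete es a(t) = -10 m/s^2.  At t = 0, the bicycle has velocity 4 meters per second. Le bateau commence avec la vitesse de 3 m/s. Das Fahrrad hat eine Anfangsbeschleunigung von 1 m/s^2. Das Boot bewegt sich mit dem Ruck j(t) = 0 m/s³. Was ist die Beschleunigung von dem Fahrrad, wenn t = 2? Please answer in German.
Um dies zu lösen, müssen wir 1 Integral unserer Gleichung für den Ruck j(t) = 0 finden. Das Integral von dem Ruck, mit a(0) = 1, ergibt die Beschleunigung: a(t) = 1. Wir haben die Beschleunigung a(t) = 1. Durch Einsetzen von t = 2: a(2) = 1.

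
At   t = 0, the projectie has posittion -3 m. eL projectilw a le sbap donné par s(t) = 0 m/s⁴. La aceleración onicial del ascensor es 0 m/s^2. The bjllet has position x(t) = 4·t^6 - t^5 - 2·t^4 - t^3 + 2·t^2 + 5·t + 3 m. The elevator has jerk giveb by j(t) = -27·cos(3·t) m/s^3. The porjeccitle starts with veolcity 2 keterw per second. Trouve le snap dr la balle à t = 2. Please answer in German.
Um dies zu lösen, müssen wir 4 Ableitungen unserer Gleichung für die Position x(t) = 4·t^6 - t^5 - 2·t^4 - t^3 + 2·t^2 + 5·t + 3 nehmen. Die Ableitung von der Position ergibt die Geschwindigkeit: v(t) = 24·t^5 - 5·t^4 - 8·t^3 - 3·t^2 + 4·t + 5. Die Ableitung von der Geschwindigkeit ergibt die Beschleunigung: a(t) = 120·t^4 - 20·t^3 - 24·t^2 - 6·t + 4. Durch Ableiten von der Beschleunigung erhalten wir den Ruck: j(t) = 480·t^3 - 60·t^2 - 48·t - 6. Die Ableitung von dem Ruck ergibt den Snap: s(t) = 1440·t^2 - 120·t - 48. Mit s(t) = 1440·t^2 - 120·t - 48 und Einsetzen von t = 2, finden wir s = 5472.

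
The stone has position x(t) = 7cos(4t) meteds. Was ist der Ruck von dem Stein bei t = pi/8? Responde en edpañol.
Para resolver esto, necesitamos tomar 3 derivadas de nuestra ecuación de la posición x(t) = 7·cos(4·t). Derivando la posición, obtenemos la velocidad: v(t) = -28·sin(4·t). Derivando la velocidad, obtenemos la aceleración: a(t) = -112·cos(4·t). La derivada de la aceleración da la sacudida: j(t) = 448·sin(4·t). De la ecuación de la sacudida j(t) = 448·sin(4·t), sustituimos t = pi/8 para obtener j = 448.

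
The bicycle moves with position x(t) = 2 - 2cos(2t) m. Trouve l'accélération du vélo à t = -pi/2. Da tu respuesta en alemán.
Um dies zu lösen, müssen wir 2 Ableitungen unserer Gleichung für die Position x(t) = 2 - 2·cos(2·t) nehmen. Durch Ableiten von der Position erhalten wir die Geschwindigkeit: v(t) = 4·sin(2·t). Durch Ableiten von der Geschwindigkeit erhalten wir die Beschleunigung: a(t) = 8·cos(2·t). Mit a(t) = 8·cos(2·t) und Einsetzen von t = -pi/2, finden wir a = -8.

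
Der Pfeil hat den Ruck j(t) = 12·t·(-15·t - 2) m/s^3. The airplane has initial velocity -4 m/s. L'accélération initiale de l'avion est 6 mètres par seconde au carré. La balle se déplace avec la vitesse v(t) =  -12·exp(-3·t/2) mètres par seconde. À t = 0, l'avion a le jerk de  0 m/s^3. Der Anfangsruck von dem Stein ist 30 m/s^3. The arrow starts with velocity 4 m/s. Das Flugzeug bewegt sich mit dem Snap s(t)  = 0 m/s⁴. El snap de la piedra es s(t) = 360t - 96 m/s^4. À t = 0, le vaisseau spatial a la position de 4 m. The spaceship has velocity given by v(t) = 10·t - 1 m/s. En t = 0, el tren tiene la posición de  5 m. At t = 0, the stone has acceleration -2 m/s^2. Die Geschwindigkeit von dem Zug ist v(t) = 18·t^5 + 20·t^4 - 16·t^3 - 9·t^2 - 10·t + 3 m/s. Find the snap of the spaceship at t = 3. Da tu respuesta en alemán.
Um dies zu lösen, müssen wir 3 Ableitungen unserer Gleichung für die Geschwindigkeit v(t) = 10·t - 1 nehmen. Durch Ableiten von der Geschwindigkeit erhalten wir die Beschleunigung: a(t) = 10. Durch Ableiten von der Beschleunigung erhalten wir den Ruck: j(t) = 0. Die Ableitung von dem Ruck ergibt den Snap: s(t) = 0. Mit s(t) = 0 und Einsetzen von t = 3, finden wir s = 0.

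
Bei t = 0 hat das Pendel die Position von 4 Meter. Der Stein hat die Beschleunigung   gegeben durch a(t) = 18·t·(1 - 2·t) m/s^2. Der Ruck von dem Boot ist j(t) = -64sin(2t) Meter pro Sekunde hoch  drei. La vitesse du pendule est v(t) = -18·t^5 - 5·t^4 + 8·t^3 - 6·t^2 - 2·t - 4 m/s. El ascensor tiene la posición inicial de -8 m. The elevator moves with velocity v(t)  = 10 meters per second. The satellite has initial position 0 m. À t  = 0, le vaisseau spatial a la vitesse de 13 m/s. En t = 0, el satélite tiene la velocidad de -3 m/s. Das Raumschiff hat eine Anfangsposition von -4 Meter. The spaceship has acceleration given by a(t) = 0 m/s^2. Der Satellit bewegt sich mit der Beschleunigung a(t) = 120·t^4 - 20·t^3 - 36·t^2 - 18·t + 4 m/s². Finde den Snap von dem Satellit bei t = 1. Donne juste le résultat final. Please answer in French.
La réponse est 1248.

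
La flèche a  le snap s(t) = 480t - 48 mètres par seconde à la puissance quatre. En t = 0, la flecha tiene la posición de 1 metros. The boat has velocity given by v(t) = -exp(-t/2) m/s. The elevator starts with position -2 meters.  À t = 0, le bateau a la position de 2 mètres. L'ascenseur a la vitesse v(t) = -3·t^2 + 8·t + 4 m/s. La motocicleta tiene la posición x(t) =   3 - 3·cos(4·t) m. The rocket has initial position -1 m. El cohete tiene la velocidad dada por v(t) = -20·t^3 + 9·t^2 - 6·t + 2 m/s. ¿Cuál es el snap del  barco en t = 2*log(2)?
Partiendo de la velocidad v(t) = -exp(-t/2), tomamos 3 derivadas. Tomando d/dt de v(t), encontramos a(t) = exp(-t/2)/2. Tomando d/dt de a(t), encontramos j(t) = -exp(-t/2)/4. Derivando la sacudida, obtenemos el snap: s(t) = exp(-t/2)/8. De la ecuación del snap s(t) = exp(-t/2)/8, sustituimos t = 2*log(2) para obtener s = 1/16.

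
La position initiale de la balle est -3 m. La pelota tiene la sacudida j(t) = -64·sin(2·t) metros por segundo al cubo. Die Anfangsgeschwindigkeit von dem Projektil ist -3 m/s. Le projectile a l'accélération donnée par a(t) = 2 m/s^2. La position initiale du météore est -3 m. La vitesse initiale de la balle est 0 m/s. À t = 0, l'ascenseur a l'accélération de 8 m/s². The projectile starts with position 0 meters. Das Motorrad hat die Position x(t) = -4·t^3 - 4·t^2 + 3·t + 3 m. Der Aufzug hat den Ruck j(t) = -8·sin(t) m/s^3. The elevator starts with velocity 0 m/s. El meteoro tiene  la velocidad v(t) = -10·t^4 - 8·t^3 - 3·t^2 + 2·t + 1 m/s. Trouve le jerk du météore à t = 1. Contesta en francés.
En partant de la vitesse v(t) = -10·t^4 - 8·t^3 - 3·t^2 + 2·t + 1, nous prenons 2 dérivées. En dérivant la vitesse, nous obtenons l'accélération: a(t) = -40·t^3 - 24·t^2 - 6·t + 2. La dérivée de l'accélération donne le jerk: j(t) = -120·t^2 - 48·t - 6. Nous avons le jerk j(t) = -120·t^2 - 48·t - 6. En substituant t = 1: j(1) = -174.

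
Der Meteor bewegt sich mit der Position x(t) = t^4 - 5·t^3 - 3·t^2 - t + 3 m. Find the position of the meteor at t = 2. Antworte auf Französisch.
Nous avons la position x(t) = t^4 - 5·t^3 - 3·t^2 - t + 3. En substituant t = 2: x(2) = -35.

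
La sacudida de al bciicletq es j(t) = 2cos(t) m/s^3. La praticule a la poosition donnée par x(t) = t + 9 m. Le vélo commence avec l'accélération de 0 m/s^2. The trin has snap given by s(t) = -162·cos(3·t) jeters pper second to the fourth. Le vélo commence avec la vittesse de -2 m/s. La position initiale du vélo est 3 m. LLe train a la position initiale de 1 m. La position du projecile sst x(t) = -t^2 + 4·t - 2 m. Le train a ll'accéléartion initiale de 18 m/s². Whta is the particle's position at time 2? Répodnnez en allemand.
Wir haben die Position x(t) = t + 9. Durch Einsetzen von t = 2: x(2) = 11.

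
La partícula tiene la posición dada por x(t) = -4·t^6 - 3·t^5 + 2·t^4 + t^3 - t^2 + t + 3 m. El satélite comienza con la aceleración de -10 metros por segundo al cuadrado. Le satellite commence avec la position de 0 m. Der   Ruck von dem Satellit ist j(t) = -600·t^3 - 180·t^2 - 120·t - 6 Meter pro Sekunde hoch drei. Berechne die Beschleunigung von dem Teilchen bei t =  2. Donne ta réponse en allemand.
Wir müssen unsere Gleichung für die Position x(t) = -4·t^6 - 3·t^5 + 2·t^4 + t^3 - t^2 + t + 3 2-mal ableiten. Mit d/dt von x(t) finden wir v(t) = -24·t^5 - 15·t^4 + 8·t^3 + 3·t^2 - 2·t + 1. Die Ableitung von der Geschwindigkeit ergibt die Beschleunigung: a(t) = -120·t^4 - 60·t^3 + 24·t^2 + 6·t - 2. Wir haben die Beschleunigung a(t) = -120·t^4 - 60·t^3 + 24·t^2 + 6·t - 2. Durch Einsetzen von t = 2: a(2) = -2294.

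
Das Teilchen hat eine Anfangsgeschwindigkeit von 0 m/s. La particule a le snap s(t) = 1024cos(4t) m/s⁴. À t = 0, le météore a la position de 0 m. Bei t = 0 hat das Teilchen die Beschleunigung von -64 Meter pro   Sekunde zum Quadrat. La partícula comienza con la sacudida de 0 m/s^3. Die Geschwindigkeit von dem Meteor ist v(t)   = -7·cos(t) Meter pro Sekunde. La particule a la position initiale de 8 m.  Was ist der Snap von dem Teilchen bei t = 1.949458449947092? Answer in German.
Aus der Gleichung für den Snap s(t) = 1024·cos(4·t), setzen wir t = 1.949458449947092 ein und erhalten s = 57.4651771763532.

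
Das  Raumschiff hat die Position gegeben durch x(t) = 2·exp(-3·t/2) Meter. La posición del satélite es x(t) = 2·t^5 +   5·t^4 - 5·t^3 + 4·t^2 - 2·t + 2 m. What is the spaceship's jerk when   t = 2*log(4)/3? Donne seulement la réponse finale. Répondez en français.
À t = 2*log(4)/3, j = -27/16.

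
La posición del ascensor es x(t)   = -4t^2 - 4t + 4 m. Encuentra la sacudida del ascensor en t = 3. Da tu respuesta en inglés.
Starting from position x(t) = -4·t^2 - 4·t + 4, we take 3 derivatives. Taking d/dt of x(t), we find v(t) = -8·t - 4. Differentiating velocity, we get acceleration: a(t) = -8. Differentiating acceleration, we get jerk: j(t) = 0. Using j(t) = 0 and substituting t = 3, we find j = 0.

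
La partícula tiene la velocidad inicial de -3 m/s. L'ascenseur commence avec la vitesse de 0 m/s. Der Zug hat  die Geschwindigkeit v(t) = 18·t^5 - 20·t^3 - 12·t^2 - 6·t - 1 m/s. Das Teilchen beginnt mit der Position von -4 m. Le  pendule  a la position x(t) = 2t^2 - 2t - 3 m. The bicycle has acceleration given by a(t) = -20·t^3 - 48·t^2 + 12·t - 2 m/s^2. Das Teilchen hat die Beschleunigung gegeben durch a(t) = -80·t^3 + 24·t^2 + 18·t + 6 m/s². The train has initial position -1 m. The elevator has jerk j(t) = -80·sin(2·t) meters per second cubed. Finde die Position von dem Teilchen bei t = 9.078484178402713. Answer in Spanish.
Para resolver esto, necesitamos tomar 2 antiderivadas de nuestra ecuación de la aceleración a(t) = -80·t^3 + 24·t^2 + 18·t + 6. Integrando la aceleración y usando la condición inicial v(0) = -3, obtenemos v(t) = -20·t^4 + 8·t^3 + 9·t^2 + 6·t - 3. Tomando ∫v(t)dt y aplicando x(0) = -4, encontramos x(t) = -4·t^5 + 2·t^4 + 3·t^3 + 3·t^2 - 3·t - 4. De la ecuación de la posición x(t) = -4·t^5 + 2·t^4 + 3·t^3 + 3·t^2 - 3·t - 4, sustituimos t = 9.078484178402713 para obtener x = -230629.407439954.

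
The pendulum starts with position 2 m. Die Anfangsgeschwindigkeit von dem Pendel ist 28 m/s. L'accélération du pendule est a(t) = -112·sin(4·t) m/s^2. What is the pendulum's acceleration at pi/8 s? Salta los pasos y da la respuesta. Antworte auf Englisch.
The acceleration at t = pi/8 is a = -112.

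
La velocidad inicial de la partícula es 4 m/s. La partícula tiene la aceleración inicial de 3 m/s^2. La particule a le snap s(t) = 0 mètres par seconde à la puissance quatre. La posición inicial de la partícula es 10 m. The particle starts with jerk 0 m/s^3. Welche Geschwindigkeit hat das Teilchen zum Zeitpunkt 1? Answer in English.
To find the answer, we compute 3 integrals of s(t) = 0. Finding the antiderivative of s(t) and using j(0) = 0: j(t) = 0. The integral of jerk is acceleration. Using a(0) = 3, we get a(t) = 3. Finding the antiderivative of a(t) and using v(0) = 4: v(t) = 3·t + 4. We have velocity v(t) = 3·t + 4. Substituting t = 1: v(1) = 7.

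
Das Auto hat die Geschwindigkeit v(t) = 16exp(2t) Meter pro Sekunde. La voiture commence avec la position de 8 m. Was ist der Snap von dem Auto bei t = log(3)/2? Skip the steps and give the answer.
s(log(3)/2) = 384.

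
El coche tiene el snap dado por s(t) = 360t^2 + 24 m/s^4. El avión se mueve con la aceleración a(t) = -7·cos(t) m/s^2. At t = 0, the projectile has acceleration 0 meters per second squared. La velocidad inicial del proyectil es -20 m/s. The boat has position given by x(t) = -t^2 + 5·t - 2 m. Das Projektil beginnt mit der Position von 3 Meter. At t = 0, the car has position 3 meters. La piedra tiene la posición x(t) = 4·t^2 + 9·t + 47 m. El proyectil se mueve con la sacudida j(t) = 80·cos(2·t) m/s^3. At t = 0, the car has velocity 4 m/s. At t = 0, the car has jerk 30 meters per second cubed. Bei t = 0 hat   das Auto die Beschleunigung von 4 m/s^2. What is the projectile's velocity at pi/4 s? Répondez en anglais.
To find the answer, we compute 2 integrals of j(t) = 80·cos(2·t). Integrating jerk and using the initial condition a(0) = 0, we get a(t) = 40·sin(2·t). The antiderivative of acceleration is velocity. Using v(0) = -20, we get v(t) = -20·cos(2·t). We have velocity v(t) = -20·cos(2·t). Substituting t = pi/4: v(pi/4) = 0.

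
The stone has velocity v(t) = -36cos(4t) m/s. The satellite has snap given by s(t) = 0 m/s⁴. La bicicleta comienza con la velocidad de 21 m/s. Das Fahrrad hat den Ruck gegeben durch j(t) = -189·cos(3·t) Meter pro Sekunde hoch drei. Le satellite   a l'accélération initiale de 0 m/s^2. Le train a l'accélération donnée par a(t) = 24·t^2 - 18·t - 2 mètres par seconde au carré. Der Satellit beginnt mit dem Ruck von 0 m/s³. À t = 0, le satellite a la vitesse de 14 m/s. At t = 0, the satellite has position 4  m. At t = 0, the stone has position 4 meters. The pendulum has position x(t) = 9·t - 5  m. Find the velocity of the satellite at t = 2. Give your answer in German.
Wir müssen die Stammfunktion unserer Gleichung für den Snap s(t) = 0 3-mal finden. Mit ∫s(t)dt und Anwendung von j(0) = 0, finden wir j(t) = 0. Die Stammfunktion von dem Ruck, mit a(0) = 0, ergibt die Beschleunigung: a(t) = 0. Das Integral von der Beschleunigung, mit v(0) = 14, ergibt die Geschwindigkeit: v(t) = 14. Aus der Gleichung für die Geschwindigkeit v(t) = 14, setzen wir t = 2 ein und erhalten v = 14.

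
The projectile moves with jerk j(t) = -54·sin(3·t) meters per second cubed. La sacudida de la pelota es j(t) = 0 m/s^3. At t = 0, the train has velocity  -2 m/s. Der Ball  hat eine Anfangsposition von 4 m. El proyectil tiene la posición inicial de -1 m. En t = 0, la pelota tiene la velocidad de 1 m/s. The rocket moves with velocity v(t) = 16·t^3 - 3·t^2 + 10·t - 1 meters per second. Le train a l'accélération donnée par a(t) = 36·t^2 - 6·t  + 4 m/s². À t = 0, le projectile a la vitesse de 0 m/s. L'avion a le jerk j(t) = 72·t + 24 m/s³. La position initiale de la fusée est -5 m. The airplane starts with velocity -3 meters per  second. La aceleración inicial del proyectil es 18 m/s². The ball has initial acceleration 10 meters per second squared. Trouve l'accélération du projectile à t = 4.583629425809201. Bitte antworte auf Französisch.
Nous devons trouver la primitive de notre équation du jerk j(t) = -54·sin(3·t) 1 fois. En prenant ∫j(t)dt et en appliquant a(0) = 18, nous trouvons a(t) = 18·cos(3·t). De l'équation de l'accélération a(t) = 18·cos(3·t), nous substituons t = 4.583629425809201 pour obtenir a = 6.78139007303176.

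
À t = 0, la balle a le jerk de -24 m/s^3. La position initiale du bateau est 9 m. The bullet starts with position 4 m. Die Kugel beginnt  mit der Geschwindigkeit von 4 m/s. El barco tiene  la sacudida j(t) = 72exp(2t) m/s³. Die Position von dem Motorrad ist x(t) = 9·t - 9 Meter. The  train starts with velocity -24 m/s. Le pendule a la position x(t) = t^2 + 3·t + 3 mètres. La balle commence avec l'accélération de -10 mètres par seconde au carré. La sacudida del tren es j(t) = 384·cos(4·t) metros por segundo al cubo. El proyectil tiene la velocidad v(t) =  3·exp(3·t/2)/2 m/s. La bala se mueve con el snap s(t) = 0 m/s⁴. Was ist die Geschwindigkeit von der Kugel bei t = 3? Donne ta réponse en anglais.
Starting from snap s(t) = 0, we take 3 antiderivatives. Integrating snap and using the initial condition j(0) = -24, we get j(t) = -24. Finding the integral of j(t) and using a(0) = -10: a(t) = -24·t - 10. Integrating acceleration and using the initial condition v(0) = 4, we get v(t) = -12·t^2 - 10·t + 4. From the given velocity equation v(t) = -12·t^2 - 10·t + 4, we substitute t = 3 to get v = -134.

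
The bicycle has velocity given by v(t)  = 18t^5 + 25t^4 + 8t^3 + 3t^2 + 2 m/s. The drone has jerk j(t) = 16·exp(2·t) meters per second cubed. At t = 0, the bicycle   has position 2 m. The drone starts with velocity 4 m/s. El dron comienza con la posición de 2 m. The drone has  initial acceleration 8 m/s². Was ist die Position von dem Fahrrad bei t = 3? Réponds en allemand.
Um dies zu lösen, müssen wir 1 Stammfunktion unserer Gleichung für die Geschwindigkeit v(t) = 18·t^5 + 25·t^4 + 8·t^3 + 3·t^2 + 2 finden. Mit ∫v(t)dt und Anwendung von x(0) = 2, finden wir x(t) = 3·t^6 + 5·t^5 + 2·t^4 + t^3 + 2·t + 2. Wir haben die Position x(t) = 3·t^6 + 5·t^5 + 2·t^4 + t^3 + 2·t + 2. Durch Einsetzen von t = 3: x(3) = 3599.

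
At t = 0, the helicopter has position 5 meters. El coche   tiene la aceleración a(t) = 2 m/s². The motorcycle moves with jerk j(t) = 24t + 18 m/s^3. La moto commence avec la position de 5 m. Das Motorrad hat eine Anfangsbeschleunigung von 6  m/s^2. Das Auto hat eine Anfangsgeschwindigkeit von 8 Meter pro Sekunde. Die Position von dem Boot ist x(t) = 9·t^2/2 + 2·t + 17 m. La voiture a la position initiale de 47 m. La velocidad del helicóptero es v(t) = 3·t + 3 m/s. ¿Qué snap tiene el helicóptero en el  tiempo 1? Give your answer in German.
Wir müssen unsere Gleichung für die Geschwindigkeit v(t) = 3·t + 3 3-mal ableiten. Durch Ableiten von der Geschwindigkeit erhalten wir die Beschleunigung: a(t) = 3. Durch Ableiten von der Beschleunigung erhalten wir den Ruck: j(t) = 0. Durch Ableiten von dem Ruck erhalten wir den Snap: s(t) = 0. Aus der Gleichung für den Snap s(t) = 0, setzen wir t = 1 ein und erhalten s = 0.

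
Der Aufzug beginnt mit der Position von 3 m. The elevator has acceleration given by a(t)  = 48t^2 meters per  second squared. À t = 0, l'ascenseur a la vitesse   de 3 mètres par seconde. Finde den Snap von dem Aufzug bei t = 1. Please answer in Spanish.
Debemos derivar nuestra ecuación de la aceleración a(t) = 48·t^2 2 veces. Tomando d/dt de a(t), encontramos j(t) = 96·t. Derivando la sacudida, obtenemos el snap: s(t) = 96. De la ecuación del snap s(t) = 96, sustituimos t = 1 para obtener s = 96.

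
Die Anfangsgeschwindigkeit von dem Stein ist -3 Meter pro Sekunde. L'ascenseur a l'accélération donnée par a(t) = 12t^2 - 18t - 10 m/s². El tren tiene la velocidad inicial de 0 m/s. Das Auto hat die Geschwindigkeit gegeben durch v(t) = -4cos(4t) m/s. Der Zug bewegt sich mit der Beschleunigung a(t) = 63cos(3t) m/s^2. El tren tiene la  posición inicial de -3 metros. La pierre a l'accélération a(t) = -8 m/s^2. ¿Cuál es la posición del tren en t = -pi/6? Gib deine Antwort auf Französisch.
Nous devons trouver la primitive de notre équation de l'accélération a(t) = 63·cos(3·t) 2 fois. L'intégrale de l'accélération est la vitesse. En utilisant v(0) = 0, nous obtenons v(t) = 21·sin(3·t). La primitive de la vitesse, avec x(0) = -3, donne la position: x(t) = 4 - 7·cos(3·t). De l'équation de la position x(t) = 4 - 7·cos(3·t), nous substituons t = -pi/6 pour obtenir x = 4.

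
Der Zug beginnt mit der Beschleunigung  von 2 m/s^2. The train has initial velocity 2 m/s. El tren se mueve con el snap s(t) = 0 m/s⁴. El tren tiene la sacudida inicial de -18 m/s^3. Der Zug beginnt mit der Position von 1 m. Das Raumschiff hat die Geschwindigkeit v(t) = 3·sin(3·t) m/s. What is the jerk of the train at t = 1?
Starting from snap s(t) = 0, we take 1 antiderivative. The integral of snap is jerk. Using j(0) = -18, we get j(t) = -18. Using j(t) = -18 and substituting t = 1, we find j = -18.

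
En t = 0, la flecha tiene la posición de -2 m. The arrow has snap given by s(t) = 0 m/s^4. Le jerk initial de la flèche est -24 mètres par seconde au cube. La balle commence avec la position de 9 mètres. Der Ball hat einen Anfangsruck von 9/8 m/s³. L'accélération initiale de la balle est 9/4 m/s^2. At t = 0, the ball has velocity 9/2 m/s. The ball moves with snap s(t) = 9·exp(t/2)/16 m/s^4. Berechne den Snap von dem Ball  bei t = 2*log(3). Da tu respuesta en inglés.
From the given snap equation s(t) = 9·exp(t/2)/16, we substitute t = 2*log(3) to get s = 27/16.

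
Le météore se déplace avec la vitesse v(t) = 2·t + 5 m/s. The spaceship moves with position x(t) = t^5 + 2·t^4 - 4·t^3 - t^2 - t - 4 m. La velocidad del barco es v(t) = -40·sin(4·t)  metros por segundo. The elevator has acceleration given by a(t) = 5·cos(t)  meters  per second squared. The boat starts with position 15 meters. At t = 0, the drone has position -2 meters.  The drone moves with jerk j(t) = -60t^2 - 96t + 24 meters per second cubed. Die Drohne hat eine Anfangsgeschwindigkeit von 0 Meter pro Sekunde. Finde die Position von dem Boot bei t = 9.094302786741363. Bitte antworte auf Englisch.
We need to integrate our velocity equation v(t) = -40·sin(4·t) 1 time. The antiderivative of velocity, with x(0) = 15, gives position: x(t) = 10·cos(4·t) + 5. Using x(t) = 10·cos(4·t) + 5 and substituting t = 9.094302786741363, we find x = 7.46333771451641.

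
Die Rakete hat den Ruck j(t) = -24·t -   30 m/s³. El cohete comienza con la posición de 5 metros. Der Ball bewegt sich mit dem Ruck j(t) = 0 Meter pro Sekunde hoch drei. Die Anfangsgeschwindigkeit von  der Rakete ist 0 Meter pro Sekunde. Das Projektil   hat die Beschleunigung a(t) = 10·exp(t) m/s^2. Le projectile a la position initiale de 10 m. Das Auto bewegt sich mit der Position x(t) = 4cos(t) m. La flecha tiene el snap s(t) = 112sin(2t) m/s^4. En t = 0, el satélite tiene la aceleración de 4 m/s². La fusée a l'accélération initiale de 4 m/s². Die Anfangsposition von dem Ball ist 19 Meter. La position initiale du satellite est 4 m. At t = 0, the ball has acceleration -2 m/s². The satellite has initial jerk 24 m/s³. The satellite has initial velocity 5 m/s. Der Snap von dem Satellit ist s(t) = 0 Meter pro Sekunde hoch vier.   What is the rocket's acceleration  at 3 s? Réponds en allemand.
Um dies zu lösen, müssen wir 1 Stammfunktion unserer Gleichung für den Ruck j(t) = -24·t - 30 finden. Mit ∫j(t)dt und Anwendung von a(0) = 4, finden wir a(t) = -12·t^2 - 30·t + 4. Wir haben die Beschleunigung a(t) = -12·t^2 - 30·t + 4. Durch Einsetzen von t = 3: a(3) = -194.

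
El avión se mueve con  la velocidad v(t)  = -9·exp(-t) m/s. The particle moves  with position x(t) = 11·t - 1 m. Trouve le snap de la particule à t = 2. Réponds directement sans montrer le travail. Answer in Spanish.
En t = 2, s = 0.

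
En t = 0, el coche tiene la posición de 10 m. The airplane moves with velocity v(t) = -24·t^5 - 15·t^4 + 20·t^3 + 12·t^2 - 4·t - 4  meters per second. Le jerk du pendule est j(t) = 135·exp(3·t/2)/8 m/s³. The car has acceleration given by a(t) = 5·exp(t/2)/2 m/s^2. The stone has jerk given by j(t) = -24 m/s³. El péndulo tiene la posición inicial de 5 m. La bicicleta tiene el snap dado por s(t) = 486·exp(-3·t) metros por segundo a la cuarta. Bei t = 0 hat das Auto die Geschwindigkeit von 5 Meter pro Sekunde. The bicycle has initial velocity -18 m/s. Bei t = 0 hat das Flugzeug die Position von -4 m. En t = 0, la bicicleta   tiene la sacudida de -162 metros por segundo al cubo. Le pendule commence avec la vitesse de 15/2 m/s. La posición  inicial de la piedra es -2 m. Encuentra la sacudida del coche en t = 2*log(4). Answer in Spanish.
Partiendo de la aceleración a(t) = 5·exp(t/2)/2, tomamos 1 derivada. Tomando d/dt de a(t), encontramos j(t) = 5·exp(t/2)/4. Tenemos la sacudida j(t) = 5·exp(t/2)/4. Sustituyendo t = 2*log(4): j(2*log(4)) = 5.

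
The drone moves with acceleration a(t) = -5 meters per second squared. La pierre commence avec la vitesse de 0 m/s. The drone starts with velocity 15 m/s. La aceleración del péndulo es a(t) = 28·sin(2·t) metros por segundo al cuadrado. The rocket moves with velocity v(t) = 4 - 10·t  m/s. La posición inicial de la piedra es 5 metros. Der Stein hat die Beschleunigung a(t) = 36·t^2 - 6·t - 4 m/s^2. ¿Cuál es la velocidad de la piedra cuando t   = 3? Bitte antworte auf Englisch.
To solve this, we need to take 1 antiderivative of our acceleration equation a(t) = 36·t^2 - 6·t - 4. Finding the antiderivative of a(t) and using v(0) = 0: v(t) = t·(12·t^2 - 3·t - 4). From the given velocity equation v(t) = t·(12·t^2 - 3·t - 4), we substitute t = 3 to get v = 285.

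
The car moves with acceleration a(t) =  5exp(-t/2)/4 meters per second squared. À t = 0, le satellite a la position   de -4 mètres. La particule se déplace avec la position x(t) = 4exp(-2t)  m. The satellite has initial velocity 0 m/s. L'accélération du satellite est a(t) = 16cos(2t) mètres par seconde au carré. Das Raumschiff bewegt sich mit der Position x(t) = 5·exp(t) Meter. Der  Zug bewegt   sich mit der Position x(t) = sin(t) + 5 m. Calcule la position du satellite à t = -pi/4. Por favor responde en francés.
Nous devons trouver l'intégrale de notre équation de l'accélération a(t) = 16·cos(2·t) 2 fois. La primitive de l'accélération, avec v(0) = 0, donne la vitesse: v(t) = 8·sin(2·t). En intégrant la vitesse et en utilisant la condition initiale x(0) = -4, nous obtenons x(t) = -4·cos(2·t). De l'équation de la position x(t) = -4·cos(2·t), nous substituons t = -pi/4 pour obtenir x = 0.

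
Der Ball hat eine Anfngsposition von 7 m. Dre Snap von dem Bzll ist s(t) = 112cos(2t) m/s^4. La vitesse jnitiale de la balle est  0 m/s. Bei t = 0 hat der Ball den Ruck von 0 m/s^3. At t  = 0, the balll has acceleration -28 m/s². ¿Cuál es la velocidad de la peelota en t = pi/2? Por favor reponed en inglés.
We need to integrate our snap equation s(t) = 112·cos(2·t) 3 times. Integrating snap and using the initial condition j(0) = 0, we get j(t) = 56·sin(2·t). The antiderivative of jerk, with a(0) = -28, gives acceleration: a(t) = -28·cos(2·t). The integral of acceleration is velocity. Using v(0) = 0, we get v(t) = -14·sin(2·t). Using v(t) = -14·sin(2·t) and substituting t = pi/2, we find v = 0.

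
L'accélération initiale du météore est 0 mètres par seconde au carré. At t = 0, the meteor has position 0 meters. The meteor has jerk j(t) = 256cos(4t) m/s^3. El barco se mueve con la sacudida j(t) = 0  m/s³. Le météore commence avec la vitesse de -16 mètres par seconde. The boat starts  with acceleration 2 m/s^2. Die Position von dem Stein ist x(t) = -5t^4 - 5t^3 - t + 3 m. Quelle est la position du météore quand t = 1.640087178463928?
Nous devons intégrer notre équation du jerk j(t) = 256·cos(4·t) 3 fois. En prenant ∫j(t)dt et en appliquant a(0) = 0, nous trouvons a(t) = 64·sin(4·t). La primitive de l'accélération, avec v(0) = -16, donne la vitesse: v(t) = -16·cos(4·t). La primitive de la vitesse, avec x(0) = 0, donne la position: x(t) = -4·sin(4·t). En utilisant x(t) = -4·sin(4·t) et en substituant t = 1.640087178463928, nous trouvons x = -1.09451366786236.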